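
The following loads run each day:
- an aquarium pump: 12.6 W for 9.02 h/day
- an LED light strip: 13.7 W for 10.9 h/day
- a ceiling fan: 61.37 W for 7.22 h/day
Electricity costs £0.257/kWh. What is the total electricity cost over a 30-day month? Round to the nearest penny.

£5.44

aquarium pump: 12.6 W × 9.02 h × 30 d = 3,410 Wh = 3.41 kWh
LED light strip: 13.7 W × 10.9 h × 30 d = 4,480 Wh = 4.48 kWh
ceiling fan: 61.37 W × 7.22 h × 30 d = 13,293 Wh = 13.29 kWh
Total energy = 3.41 + 4.48 + 13.29 = 21.18 kWh
Cost = 21.18 kWh × £0.257 = £5.44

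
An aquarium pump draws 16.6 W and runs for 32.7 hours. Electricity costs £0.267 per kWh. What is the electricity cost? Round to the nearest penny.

£0.14

Energy = 16.6 W × 32.7 h = 543 Wh = 0.5428 kWh
Cost = 0.5428 kWh × £0.267/kWh = £0.14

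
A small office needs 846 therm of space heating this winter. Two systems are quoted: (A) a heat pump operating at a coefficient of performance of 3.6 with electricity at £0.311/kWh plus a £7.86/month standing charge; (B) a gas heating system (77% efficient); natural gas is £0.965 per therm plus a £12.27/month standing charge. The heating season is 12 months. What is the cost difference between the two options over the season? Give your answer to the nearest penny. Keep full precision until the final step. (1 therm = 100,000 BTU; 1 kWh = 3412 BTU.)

£1028.83

Heat load = 846 therm × 100,000 = 84,600,000 BTU
Gas: input = 84,600,000 / 0.77 = 109,870,130 BTU = 1,099 therm → 1,099 × £0.965 = £1,060.25; + 12 × £12.27 standing = £1,207.49
Heat pump: 84,600,000 BTU / 3412 = 24,790 kWh heat; / 3.6 = 6,887 kWh in → × £0.311 = £2,142.00; + 12 × £7.86 standing = £2,236.32
Difference = |£1,207.49 − £2,236.32| = £1,028.83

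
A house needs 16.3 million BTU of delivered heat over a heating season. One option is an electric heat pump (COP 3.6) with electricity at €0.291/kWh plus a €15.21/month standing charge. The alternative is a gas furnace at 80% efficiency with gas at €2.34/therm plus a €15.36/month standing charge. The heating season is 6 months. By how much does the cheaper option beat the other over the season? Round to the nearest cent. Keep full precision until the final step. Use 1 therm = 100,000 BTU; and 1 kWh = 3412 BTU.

Heat load = 16.3 × 10⁶ BTU = 16,300,000 BTU
Gas: input = 16,300,000 / 0.80 = 20,375,000 BTU = 203.8 therm → 203.8 × €2.34 = €476.77; + 6 × €15.36 standing = €568.93
Heat pump: 16,300,000 BTU / 3412 = 4,777 kWh heat; / 3.6 = 1,327 kWh in → × €0.291 = €386.16; + 6 × €15.21 standing = €477.42
Difference = |€568.93 − €477.42| = €91.51

€91.51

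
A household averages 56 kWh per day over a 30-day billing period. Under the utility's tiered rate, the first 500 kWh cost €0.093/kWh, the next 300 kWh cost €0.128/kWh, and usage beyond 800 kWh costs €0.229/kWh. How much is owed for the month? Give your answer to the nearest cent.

€286.42

Usage = 56 kWh/day × 30 days = 1680 kWh
First 500 kWh × €0.093 = €46.50
Next 300 kWh × €0.128 = €38.40
Remaining 880 kWh × €0.229 = €201.52
Total = €286.42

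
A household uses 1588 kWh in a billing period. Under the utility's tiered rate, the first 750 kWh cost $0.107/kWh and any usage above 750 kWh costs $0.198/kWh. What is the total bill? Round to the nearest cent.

First 750 kWh × $0.107 = $80.25
Remaining 838 kWh × $0.198 = $165.92
Total = $246.17

$246.17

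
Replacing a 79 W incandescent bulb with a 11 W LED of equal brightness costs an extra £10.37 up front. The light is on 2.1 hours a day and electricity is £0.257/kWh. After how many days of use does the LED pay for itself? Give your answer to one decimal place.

Power saved = 79 − 11 = 68 W
Daily energy saved = 68 W × 2.1 h = 142.8 Wh = 0.1428 kWh
Daily savings = 0.1428 × £0.257 = £0.0367
Payback = £10.37 / £0.0367 per day = 282.6 days

282.6 days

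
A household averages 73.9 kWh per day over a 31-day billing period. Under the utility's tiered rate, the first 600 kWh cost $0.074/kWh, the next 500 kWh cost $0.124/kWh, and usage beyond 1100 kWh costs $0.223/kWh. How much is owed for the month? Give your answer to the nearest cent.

Usage = 73.9 kWh/day × 31 days = 2290.9 kWh
First 600 kWh × $0.074 = $44.40
Next 500 kWh × $0.124 = $62.00
Remaining 1190.9 kWh × $0.223 = $265.57
Total = $371.97

$371.97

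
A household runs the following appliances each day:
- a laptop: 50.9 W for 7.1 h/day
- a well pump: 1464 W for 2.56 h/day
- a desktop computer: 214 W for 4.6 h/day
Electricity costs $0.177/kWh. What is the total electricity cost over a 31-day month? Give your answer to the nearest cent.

laptop: 50.9 W × 7.1 h × 31 d = 11,203 Wh = 11.2 kWh
well pump: 1464 W × 2.56 h × 31 d = 116,183 Wh = 116.2 kWh
desktop computer: 214 W × 4.6 h × 31 d = 30,516 Wh = 30.52 kWh
Total energy = 11.2 + 116.2 + 30.52 = 157.9 kWh
Cost = 157.9 kWh × $0.177 = $27.95

$27.95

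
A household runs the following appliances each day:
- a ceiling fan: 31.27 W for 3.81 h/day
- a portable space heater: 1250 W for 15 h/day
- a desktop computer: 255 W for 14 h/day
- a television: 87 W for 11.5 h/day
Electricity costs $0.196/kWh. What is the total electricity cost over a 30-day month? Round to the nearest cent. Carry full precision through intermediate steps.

ceiling fan: 31.27 W × 3.81 h × 30 d = 3,574 Wh = 3.574 kWh
portable space heater: 1250 W × 15 h × 30 d = 562,500 Wh = 562.5 kWh
desktop computer: 255 W × 14 h × 30 d = 107,100 Wh = 107.1 kWh
television: 87 W × 11.5 h × 30 d = 30,015 Wh = 30.02 kWh
Total energy = 3.574 + 562.5 + 107.1 + 30.02 = 703.2 kWh
Cost = 703.2 kWh × $0.196 = $137.83

$137.83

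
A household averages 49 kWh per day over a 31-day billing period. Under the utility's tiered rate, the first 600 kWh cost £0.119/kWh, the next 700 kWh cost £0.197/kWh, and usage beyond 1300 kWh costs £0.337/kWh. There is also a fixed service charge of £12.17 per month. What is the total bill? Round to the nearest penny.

Usage = 49 kWh/day × 31 days = 1519 kWh
First 600 kWh × £0.119 = £71.40
Next 700 kWh × £0.197 = £137.90
Remaining 219 kWh × £0.337 = £73.80
Energy charge = £283.10; + service £12.17 = £295.27

£295.27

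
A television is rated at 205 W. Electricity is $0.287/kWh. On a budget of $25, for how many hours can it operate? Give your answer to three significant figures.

Energy budget = $25 / $0.287 per kWh = 87.11 kWh = 87,108 Wh
Runtime = 87,108 Wh / 205 W = 424.9 h

425 h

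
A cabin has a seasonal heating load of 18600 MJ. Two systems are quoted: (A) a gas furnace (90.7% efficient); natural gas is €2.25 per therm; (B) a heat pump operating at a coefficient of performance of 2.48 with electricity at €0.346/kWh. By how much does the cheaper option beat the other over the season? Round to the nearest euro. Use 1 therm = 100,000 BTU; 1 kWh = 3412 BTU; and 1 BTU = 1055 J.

Heat load = 18600 MJ = 18,600,000,000 J / 1055 = 17,630,332 BTU
Gas: input = 17,630,332 / 0.907 = 19,438,072 BTU = 194.4 therm → 194.4 × €2.25 = €437.36
Heat pump: 17,630,332 BTU / 3412 = 5,167 kWh heat; / 2.48 = 2,084 kWh in → × €0.346 = €720.90
Difference = |€437.36 − €720.90| = €283.54 ≈ €284

€284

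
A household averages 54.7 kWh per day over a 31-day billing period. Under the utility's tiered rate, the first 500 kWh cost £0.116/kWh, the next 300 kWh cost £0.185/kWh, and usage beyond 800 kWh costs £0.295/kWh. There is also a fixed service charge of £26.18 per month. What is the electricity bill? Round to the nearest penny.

£403.91

Usage = 54.7 kWh/day × 31 days = 1695.7 kWh
First 500 kWh × £0.116 = £58.00
Next 300 kWh × £0.185 = £55.50
Remaining 895.7 kWh × £0.295 = £264.23
Energy charge = £377.73; + service £26.18 = £403.91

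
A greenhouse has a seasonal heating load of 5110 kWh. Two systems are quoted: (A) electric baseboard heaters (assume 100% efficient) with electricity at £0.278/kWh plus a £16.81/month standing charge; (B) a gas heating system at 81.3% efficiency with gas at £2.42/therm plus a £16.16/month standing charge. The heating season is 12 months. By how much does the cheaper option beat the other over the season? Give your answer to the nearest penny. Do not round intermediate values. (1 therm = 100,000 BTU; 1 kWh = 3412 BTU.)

Heat load = 5110 kWh × 3412 = 17,435,320 BTU
Gas: input = 17,435,320 / 0.813 = 21,445,658 BTU = 214.5 therm → 214.5 × £2.42 = £518.98; + 12 × £16.16 standing = £712.90
Electric: 17,435,320 BTU / 3412 = 5,110 kWh → × £0.278 = £1,420.58; + 12 × £16.81 standing = £1,622.30
Difference = |£712.90 − £1,622.30| = £909.40

£909.40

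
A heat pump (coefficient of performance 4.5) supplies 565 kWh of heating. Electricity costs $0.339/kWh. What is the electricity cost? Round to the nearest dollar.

$43

Electrical input = 565 kWh / 4.5 = 125.6 kWh
Cost = 125.6 × $0.339/kWh = $42.56 ≈ $43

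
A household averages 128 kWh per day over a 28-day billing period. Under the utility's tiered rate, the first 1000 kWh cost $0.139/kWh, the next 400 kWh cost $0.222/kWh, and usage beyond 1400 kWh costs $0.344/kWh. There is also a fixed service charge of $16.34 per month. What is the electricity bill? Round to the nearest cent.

Usage = 128 kWh/day × 28 days = 3584 kWh
First 1000 kWh × $0.139 = $139.00
Next 400 kWh × $0.222 = $88.80
Remaining 2184 kWh × $0.344 = $751.30
Energy charge = $979.10; + service $16.34 = $995.44

$995.44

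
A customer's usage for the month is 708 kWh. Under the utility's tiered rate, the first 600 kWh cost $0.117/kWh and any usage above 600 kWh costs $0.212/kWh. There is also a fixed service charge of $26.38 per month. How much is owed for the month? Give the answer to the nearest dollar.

First 600 kWh × $0.117 = $70.20
Remaining 108 kWh × $0.212 = $22.90
Energy charge = $93.10; + service $26.38 = $119.48 ≈ $119

$119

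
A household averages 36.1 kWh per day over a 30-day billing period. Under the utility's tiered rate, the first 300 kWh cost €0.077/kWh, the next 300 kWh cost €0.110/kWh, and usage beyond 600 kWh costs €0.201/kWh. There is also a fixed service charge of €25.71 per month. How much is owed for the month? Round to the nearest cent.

€178.89

Usage = 36.1 kWh/day × 30 days = 1083 kWh
First 300 kWh × €0.077 = €23.10
Next 300 kWh × €0.110 = €33.00
Remaining 483 kWh × €0.201 = €97.08
Energy charge = €153.18; + service €25.71 = €178.89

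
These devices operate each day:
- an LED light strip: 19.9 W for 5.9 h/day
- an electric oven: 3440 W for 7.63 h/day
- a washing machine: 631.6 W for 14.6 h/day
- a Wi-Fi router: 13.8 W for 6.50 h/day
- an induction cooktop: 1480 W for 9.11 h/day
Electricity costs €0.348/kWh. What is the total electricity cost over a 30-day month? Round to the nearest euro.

€513

LED light strip: 19.9 W × 5.9 h × 30 d = 3,522 Wh = 3.522 kWh
electric oven: 3440 W × 7.63 h × 30 d = 787,416 Wh = 787.4 kWh
washing machine: 631.6 W × 14.6 h × 30 d = 276,641 Wh = 276.6 kWh
Wi-Fi router: 13.8 W × 6.50 h × 30 d = 2,691 Wh = 2.691 kWh
induction cooktop: 1480 W × 9.11 h × 30 d = 404,484 Wh = 404.5 kWh
Total energy = 3.522 + 787.4 + 276.6 + 2.691 + 404.5 = 1,475 kWh
Cost = 1,475 kWh × €0.348 = €513.21 ≈ €513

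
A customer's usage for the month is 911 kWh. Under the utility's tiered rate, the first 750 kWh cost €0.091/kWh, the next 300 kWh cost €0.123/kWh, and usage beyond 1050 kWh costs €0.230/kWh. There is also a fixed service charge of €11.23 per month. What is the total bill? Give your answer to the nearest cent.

€99.28

First 750 kWh × €0.091 = €68.25
Next 161 kWh × €0.123 = €19.80
Remaining tier: 0 kWh (not reached)
Energy charge = €88.05; + service €11.23 = €99.28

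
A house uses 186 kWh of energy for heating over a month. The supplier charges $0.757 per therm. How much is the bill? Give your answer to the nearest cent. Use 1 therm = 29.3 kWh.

$4.81

186 kWh × (0.03413 therm/kWh) = 6.348 therm
Cost = 6.348 therm × $0.757/therm = $4.81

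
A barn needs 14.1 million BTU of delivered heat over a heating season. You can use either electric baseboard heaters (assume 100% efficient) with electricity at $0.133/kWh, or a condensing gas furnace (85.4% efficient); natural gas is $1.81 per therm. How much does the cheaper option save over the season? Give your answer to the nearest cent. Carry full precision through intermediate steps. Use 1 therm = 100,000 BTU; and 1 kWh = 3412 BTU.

Heat load = 14.1 × 10⁶ BTU = 14,100,000 BTU
Gas: input = 14,100,000 / 0.854 = 16,510,539 BTU = 165.1 therm → 165.1 × $1.81 = $298.84
Electric: 14,100,000 BTU / 3412 = 4,132 kWh → × $0.133 = $549.62
Difference = |$298.84 − $549.62| = $250.78

$250.78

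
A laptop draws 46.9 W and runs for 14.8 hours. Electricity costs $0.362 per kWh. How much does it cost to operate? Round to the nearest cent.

Energy = 46.9 W × 14.8 h = 694 Wh = 0.6941 kWh
Cost = 0.6941 kWh × $0.362/kWh = $0.25

$0.25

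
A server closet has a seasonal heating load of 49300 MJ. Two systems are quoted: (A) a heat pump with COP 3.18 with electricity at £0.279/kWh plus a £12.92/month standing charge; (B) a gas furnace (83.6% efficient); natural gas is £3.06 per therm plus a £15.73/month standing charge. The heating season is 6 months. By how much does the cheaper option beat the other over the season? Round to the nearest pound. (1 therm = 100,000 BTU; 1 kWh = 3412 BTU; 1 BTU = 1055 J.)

Heat load = 49300 MJ = 49,300,000,000 J / 1055 = 46,729,858 BTU
Gas: input = 46,729,858 / 0.836 = 55,896,959 BTU = 559 therm → 559 × £3.06 = £1,710.45; + 6 × £15.73 standing = £1,804.83
Heat pump: 46,729,858 BTU / 3412 = 13,700 kWh heat; / 3.18 = 4,307 kWh in → × £0.279 = £1,201.61; + 6 × £12.92 standing = £1,279.13
Difference = |£1,804.83 − £1,279.13| = £525.70 ≈ £526

£526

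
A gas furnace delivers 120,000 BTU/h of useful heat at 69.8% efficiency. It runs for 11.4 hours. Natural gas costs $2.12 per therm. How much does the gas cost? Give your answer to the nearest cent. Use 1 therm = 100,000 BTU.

$41.55

Heat delivered = 120,000 BTU/h × 11.4 h = 1,368,000 BTU
Gas input = 1,368,000 / 0.698 = 1,959,885 BTU
= 1,959,885 / 100,000 = 19.6 therm
Cost = 19.6 × $2.12/therm = $41.55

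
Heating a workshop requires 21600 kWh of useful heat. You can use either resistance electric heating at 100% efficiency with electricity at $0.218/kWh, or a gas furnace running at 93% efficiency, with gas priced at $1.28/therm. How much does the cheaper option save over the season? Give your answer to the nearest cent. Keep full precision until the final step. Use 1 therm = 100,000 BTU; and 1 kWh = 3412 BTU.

Heat load = 21600 kWh × 3412 = 73,699,200 BTU
Gas: input = 73,699,200 / 0.93 = 79,246,452 BTU = 792.5 therm → 792.5 × $1.28 = $1,014.35
Electric: 73,699,200 BTU / 3412 = 21,600 kWh → × $0.218 = $4,708.80
Difference = |$1,014.35 − $4,708.80| = $3,694.45

$3694.45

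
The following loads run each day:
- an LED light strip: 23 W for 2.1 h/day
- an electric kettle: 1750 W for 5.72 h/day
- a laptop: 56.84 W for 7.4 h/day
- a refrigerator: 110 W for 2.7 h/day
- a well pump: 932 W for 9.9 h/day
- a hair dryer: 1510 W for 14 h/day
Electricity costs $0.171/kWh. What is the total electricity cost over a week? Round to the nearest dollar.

LED light strip: 23 W × 2.1 h × 7 d = 338 Wh = 0.3381 kWh
electric kettle: 1750 W × 5.72 h × 7 d = 70,070 Wh = 70.07 kWh
laptop: 56.84 W × 7.4 h × 7 d = 2,944 Wh = 2.944 kWh
refrigerator: 110 W × 2.7 h × 7 d = 2,079 Wh = 2.079 kWh
well pump: 932 W × 9.9 h × 7 d = 64,588 Wh = 64.59 kWh
hair dryer: 1510 W × 14 h × 7 d = 147,980 Wh = 148 kWh
Total energy = 0.3381 + 70.07 + 2.944 + 2.079 + 64.59 + 148 = 288 kWh
Cost = 288 kWh × $0.171 = $49.25 ≈ $49

$49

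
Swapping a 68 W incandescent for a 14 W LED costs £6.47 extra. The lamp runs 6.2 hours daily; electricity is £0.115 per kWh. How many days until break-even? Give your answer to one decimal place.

168.0 days

Power saved = 68 − 14 = 54 W
Daily energy saved = 54 W × 6.2 h = 334.8 Wh = 0.3348 kWh
Daily savings = 0.3348 × £0.115 = £0.0385
Payback = £6.47 / £0.0385 per day = 168 days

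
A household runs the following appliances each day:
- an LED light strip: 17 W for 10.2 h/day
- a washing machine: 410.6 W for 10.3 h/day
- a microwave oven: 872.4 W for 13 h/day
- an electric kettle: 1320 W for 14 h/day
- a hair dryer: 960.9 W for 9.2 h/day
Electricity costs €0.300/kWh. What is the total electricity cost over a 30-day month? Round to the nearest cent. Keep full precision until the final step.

€387.58

LED light strip: 17 W × 10.2 h × 30 d = 5,202 Wh = 5.202 kWh
washing machine: 410.6 W × 10.3 h × 30 d = 126,875 Wh = 126.9 kWh
microwave oven: 872.4 W × 13 h × 30 d = 340,236 Wh = 340.2 kWh
electric kettle: 1320 W × 14 h × 30 d = 554,400 Wh = 554.4 kWh
hair dryer: 960.9 W × 9.2 h × 30 d = 265,208 Wh = 265.2 kWh
Total energy = 5.202 + 126.9 + 340.2 + 554.4 + 265.2 = 1,292 kWh
Cost = 1,292 kWh × €0.300 = €387.58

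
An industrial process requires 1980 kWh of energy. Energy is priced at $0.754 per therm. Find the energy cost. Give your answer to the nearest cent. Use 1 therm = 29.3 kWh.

1980 kWh × (0.03413 therm/kWh) = 67.58 therm
Cost = 67.58 therm × $0.754/therm = $50.95

$50.95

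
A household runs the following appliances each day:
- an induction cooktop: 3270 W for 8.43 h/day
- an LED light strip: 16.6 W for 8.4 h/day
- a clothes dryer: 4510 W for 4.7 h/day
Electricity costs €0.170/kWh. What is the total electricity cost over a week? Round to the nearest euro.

induction cooktop: 3270 W × 8.43 h × 7 d = 192,963 Wh = 193 kWh
LED light strip: 16.6 W × 8.4 h × 7 d = 976 Wh = 0.9761 kWh
clothes dryer: 4510 W × 4.7 h × 7 d = 148,379 Wh = 148.4 kWh
Total energy = 193 + 0.9761 + 148.4 = 342.3 kWh
Cost = 342.3 kWh × €0.170 = €58.19 ≈ €58

€58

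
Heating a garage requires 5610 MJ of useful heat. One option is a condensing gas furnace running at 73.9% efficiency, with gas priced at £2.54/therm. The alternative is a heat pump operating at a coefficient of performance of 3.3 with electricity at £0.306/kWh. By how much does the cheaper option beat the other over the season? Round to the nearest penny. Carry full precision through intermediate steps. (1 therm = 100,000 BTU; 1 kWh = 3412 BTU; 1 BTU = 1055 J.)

£38.25

Heat load = 5610 MJ = 5,610,000,000 J / 1055 = 5,317,536 BTU
Gas: input = 5,317,536 / 0.739 = 7,195,583 BTU = 71.96 therm → 71.96 × £2.54 = £182.77
Heat pump: 5,317,536 BTU / 3412 = 1,558 kWh heat; / 3.3 = 472.3 kWh in → × £0.306 = £144.51
Difference = |£182.77 − £144.51| = £38.25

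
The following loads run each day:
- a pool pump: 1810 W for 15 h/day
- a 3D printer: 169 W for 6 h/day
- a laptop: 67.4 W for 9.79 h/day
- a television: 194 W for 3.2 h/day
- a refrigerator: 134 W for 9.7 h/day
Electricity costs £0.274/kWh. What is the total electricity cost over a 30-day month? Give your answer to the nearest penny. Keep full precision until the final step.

£252.72

pool pump: 1810 W × 15 h × 30 d = 814,500 Wh = 814.5 kWh
3D printer: 169 W × 6 h × 30 d = 30,420 Wh = 30.42 kWh
laptop: 67.4 W × 9.79 h × 30 d = 19,795 Wh = 19.8 kWh
television: 194 W × 3.2 h × 30 d = 18,624 Wh = 18.62 kWh
refrigerator: 134 W × 9.7 h × 30 d = 38,994 Wh = 38.99 kWh
Total energy = 814.5 + 30.42 + 19.8 + 18.62 + 38.99 = 922.3 kWh
Cost = 922.3 kWh × £0.274 = £252.72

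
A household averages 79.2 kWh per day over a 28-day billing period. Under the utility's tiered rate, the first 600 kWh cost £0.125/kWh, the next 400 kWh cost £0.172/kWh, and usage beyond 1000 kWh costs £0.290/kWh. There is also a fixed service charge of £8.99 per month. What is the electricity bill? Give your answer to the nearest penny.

£505.89

Usage = 79.2 kWh/day × 28 days = 2217.6 kWh
First 600 kWh × £0.125 = £75.00
Next 400 kWh × £0.172 = £68.80
Remaining 1217.6 kWh × £0.290 = £353.10
Energy charge = £496.90; + service £8.99 = £505.89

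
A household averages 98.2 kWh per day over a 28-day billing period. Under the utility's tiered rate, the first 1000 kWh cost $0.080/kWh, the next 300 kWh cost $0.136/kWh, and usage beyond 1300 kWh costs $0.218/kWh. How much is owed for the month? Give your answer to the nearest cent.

$436.81

Usage = 98.2 kWh/day × 28 days = 2749.6 kWh
First 1000 kWh × $0.080 = $80.00
Next 300 kWh × $0.136 = $40.80
Remaining 1449.6 kWh × $0.218 = $316.01
Total = $436.81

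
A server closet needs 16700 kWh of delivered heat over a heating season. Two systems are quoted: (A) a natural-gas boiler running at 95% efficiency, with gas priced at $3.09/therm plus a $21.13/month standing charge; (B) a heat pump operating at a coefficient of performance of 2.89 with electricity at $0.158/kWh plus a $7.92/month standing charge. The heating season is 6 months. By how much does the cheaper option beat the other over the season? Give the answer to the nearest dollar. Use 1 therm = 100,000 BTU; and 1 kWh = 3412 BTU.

$1020

Heat load = 16700 kWh × 3412 = 56,980,400 BTU
Gas: input = 56,980,400 / 0.95 = 59,979,368 BTU = 599.8 therm → 599.8 × $3.09 = $1,853.36; + 6 × $21.13 standing = $1,980.14
Heat pump: 56,980,400 BTU / 3412 = 16,700 kWh heat; / 2.89 = 5,779 kWh in → × $0.158 = $913.01; + 6 × $7.92 standing = $960.53
Difference = |$1,980.14 − $960.53| = $1,019.61 ≈ $1020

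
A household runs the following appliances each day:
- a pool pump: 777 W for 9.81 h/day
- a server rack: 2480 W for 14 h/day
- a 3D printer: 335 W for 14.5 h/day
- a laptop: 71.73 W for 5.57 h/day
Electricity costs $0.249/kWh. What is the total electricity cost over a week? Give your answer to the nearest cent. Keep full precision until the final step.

$82.97

pool pump: 777 W × 9.81 h × 7 d = 53,357 Wh = 53.36 kWh
server rack: 2480 W × 14 h × 7 d = 243,040 Wh = 243 kWh
3D printer: 335 W × 14.5 h × 7 d = 34,002 Wh = 34 kWh
laptop: 71.73 W × 5.57 h × 7 d = 2,797 Wh = 2.797 kWh
Total energy = 53.36 + 243 + 34 + 2.797 = 333.2 kWh
Cost = 333.2 kWh × $0.249 = $82.97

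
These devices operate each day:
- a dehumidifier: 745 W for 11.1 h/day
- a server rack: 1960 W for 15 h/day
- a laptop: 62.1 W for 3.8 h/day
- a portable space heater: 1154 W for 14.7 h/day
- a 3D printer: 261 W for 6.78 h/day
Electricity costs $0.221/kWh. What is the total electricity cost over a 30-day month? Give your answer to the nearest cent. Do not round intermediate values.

dehumidifier: 745 W × 11.1 h × 30 d = 248,085 Wh = 248.1 kWh
server rack: 1960 W × 15 h × 30 d = 882,000 Wh = 882 kWh
laptop: 62.1 W × 3.8 h × 30 d = 7,079 Wh = 7.079 kWh
portable space heater: 1154 W × 14.7 h × 30 d = 508,914 Wh = 508.9 kWh
3D printer: 261 W × 6.78 h × 30 d = 53,087 Wh = 53.09 kWh
Total energy = 248.1 + 882 + 7.079 + 508.9 + 53.09 = 1,699 kWh
Cost = 1,699 kWh × $0.221 = $375.52

$375.52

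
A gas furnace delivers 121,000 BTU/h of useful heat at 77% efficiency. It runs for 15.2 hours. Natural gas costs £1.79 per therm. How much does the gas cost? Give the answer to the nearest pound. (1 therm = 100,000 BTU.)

£43

Heat delivered = 121,000 BTU/h × 15.2 h = 1,839,200 BTU
Gas input = 1,839,200 / 0.77 = 2,388,571 BTU
= 2,388,571 / 100,000 = 23.89 therm
Cost = 23.89 × £1.79/therm = £42.76 ≈ £43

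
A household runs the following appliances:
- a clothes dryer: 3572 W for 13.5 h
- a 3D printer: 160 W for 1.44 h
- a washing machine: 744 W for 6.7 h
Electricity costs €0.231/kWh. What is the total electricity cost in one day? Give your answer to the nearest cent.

€12.34

clothes dryer: 3572 W × 13.5 h = 48,222 Wh = 48.22 kWh
3D printer: 160 W × 1.44 h = 230 Wh = 0.2304 kWh
washing machine: 744 W × 6.7 h = 4,985 Wh = 4.985 kWh
Total energy = 48.22 + 0.2304 + 4.985 = 53.44 kWh
Cost = 53.44 kWh × €0.231 = €12.34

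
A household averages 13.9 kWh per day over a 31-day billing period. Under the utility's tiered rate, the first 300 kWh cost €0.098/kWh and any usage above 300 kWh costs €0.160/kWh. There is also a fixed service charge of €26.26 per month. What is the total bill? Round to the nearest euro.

€77

Usage = 13.9 kWh/day × 31 days = 430.9 kWh
First 300 kWh × €0.098 = €29.40
Remaining 130.9 kWh × €0.160 = €20.94
Energy charge = €50.34; + service €26.26 = €76.60 ≈ €77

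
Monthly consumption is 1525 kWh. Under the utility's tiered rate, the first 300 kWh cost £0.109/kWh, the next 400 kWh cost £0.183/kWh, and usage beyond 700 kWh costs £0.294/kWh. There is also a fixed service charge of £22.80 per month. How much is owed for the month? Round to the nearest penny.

£371.25

First 300 kWh × £0.109 = £32.70
Next 400 kWh × £0.183 = £73.20
Remaining 825 kWh × £0.294 = £242.55
Energy charge = £348.45; + service £22.80 = £371.25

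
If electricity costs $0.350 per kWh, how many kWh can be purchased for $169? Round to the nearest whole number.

$169 / $0.350 per kWh = 482.9 kWh

483 kWh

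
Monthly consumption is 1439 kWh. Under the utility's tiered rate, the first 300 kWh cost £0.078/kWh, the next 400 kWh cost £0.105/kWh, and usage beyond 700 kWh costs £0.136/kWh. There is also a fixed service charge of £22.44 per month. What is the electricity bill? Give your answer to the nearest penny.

£188.34

First 300 kWh × £0.078 = £23.40
Next 400 kWh × £0.105 = £42.00
Remaining 739 kWh × £0.136 = £100.50
Energy charge = £165.90; + service £22.44 = £188.34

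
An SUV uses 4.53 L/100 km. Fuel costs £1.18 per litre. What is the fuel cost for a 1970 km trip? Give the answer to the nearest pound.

£105

Fuel = 4.53 L/100 km × 1970 km / 100 = 89.24 L
Cost = 89.24 L × £1.18/L = £105.30 ≈ £105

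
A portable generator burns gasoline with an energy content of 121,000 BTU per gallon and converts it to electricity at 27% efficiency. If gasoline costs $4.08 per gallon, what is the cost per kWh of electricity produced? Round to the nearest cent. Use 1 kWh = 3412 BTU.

$0.43

Electrical output per gallon = 121,000 BTU × 0.27 / 3412 BTU/kWh = 9.575 kWh
Cost per kWh = $4.08 / 9.575 kWh = $0.426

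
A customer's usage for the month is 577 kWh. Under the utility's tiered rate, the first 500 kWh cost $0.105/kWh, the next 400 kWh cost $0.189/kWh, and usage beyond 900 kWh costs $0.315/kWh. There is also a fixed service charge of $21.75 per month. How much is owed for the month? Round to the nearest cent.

$88.80

First 500 kWh × $0.105 = $52.50
Next 77 kWh × $0.189 = $14.55
Remaining tier: 0 kWh (not reached)
Energy charge = $67.05; + service $21.75 = $88.80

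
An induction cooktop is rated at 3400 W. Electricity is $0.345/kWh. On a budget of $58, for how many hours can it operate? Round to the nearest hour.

Energy budget = $58 / $0.345 per kWh = 168.1 kWh = 168,116 Wh
Runtime = 168,116 Wh / 3400 W = 49.45 h

49 h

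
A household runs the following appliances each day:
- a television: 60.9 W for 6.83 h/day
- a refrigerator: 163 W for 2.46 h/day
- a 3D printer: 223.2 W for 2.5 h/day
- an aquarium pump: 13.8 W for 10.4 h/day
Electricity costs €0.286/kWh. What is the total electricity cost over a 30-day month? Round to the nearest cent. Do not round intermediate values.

€13.03

television: 60.9 W × 6.83 h × 30 d = 12,478 Wh = 12.48 kWh
refrigerator: 163 W × 2.46 h × 30 d = 12,029 Wh = 12.03 kWh
3D printer: 223.2 W × 2.5 h × 30 d = 16,740 Wh = 16.74 kWh
aquarium pump: 13.8 W × 10.4 h × 30 d = 4,306 Wh = 4.306 kWh
Total energy = 12.48 + 12.03 + 16.74 + 4.306 = 45.55 kWh
Cost = 45.55 kWh × €0.286 = €13.03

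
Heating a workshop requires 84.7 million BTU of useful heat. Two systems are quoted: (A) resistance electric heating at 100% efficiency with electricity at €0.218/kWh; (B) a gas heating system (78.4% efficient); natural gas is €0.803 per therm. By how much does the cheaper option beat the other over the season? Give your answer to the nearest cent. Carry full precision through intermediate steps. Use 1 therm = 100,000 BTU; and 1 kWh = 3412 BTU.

Heat load = 84.7 × 10⁶ BTU = 84,700,000 BTU
Gas: input = 84,700,000 / 0.784 = 108,035,714 BTU = 1,080 therm → 1,080 × €0.803 = €867.53
Electric: 84,700,000 BTU / 3412 = 24,820 kWh → × €0.218 = €5,411.66
Difference = |€867.53 − €5,411.66| = €4,544.14

€4544.14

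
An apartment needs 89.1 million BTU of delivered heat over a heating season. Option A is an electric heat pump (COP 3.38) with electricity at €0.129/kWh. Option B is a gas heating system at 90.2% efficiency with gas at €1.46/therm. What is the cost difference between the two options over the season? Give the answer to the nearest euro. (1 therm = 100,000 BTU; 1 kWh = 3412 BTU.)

€446

Heat load = 89.1 × 10⁶ BTU = 89,100,000 BTU
Gas: input = 89,100,000 / 0.902 = 98,780,488 BTU = 987.8 therm → 987.8 × €1.46 = €1,442.20
Heat pump: 89,100,000 BTU / 3412 = 26,110 kWh heat; / 3.38 = 7,726 kWh in → × €0.129 = €996.65
Difference = |€1,442.20 − €996.65| = €445.55 ≈ €446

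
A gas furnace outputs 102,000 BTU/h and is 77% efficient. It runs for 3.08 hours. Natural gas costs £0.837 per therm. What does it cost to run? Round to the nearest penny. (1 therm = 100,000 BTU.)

£3.41

Heat delivered = 102,000 BTU/h × 3.08 h = 314,160 BTU
Gas input = 314,160 / 0.77 = 408,000 BTU
= 408,000 / 100,000 = 4.08 therm
Cost = 4.08 × £0.837/therm = £3.41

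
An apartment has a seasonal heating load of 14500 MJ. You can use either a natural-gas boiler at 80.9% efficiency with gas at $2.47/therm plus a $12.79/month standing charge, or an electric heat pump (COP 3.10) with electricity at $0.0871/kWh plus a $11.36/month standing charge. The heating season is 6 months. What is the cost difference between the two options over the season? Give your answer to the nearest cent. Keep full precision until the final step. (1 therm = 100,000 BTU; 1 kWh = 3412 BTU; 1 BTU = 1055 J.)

$315.03

Heat load = 14500 MJ = 14,500,000,000 J / 1055 = 13,744,076 BTU
Gas: input = 13,744,076 / 0.809 = 16,988,969 BTU = 169.9 therm → 169.9 × $2.47 = $419.63; + 6 × $12.79 standing = $496.37
Heat pump: 13,744,076 BTU / 3412 = 4,028 kWh heat; / 3.10 = 1,299 kWh in → × $0.0871 = $113.18; + 6 × $11.36 standing = $181.34
Difference = |$496.37 − $181.34| = $315.03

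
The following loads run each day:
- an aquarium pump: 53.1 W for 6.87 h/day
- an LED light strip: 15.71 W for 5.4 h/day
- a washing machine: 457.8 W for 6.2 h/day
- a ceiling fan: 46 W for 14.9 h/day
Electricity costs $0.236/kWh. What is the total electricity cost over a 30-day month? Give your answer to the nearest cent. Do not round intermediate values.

$28.13

aquarium pump: 53.1 W × 6.87 h × 30 d = 10,944 Wh = 10.94 kWh
LED light strip: 15.71 W × 5.4 h × 30 d = 2,545 Wh = 2.545 kWh
washing machine: 457.8 W × 6.2 h × 30 d = 85,151 Wh = 85.15 kWh
ceiling fan: 46 W × 14.9 h × 30 d = 20,562 Wh = 20.56 kWh
Total energy = 10.94 + 2.545 + 85.15 + 20.56 = 119.2 kWh
Cost = 119.2 kWh × $0.236 = $28.13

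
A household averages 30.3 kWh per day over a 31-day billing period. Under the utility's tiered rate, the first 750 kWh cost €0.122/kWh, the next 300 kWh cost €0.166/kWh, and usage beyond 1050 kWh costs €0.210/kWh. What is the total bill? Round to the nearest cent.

Usage = 30.3 kWh/day × 31 days = 939.3 kWh
First 750 kWh × €0.122 = €91.50
Next 189.3 kWh × €0.166 = €31.42
Remaining tier: 0 kWh (not reached)
Total = €122.92

€122.92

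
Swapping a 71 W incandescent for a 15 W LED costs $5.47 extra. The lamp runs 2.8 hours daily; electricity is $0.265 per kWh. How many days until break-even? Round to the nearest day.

132 days

Power saved = 71 − 15 = 56 W
Daily energy saved = 56 W × 2.8 h = 156.8 Wh = 0.1568 kWh
Daily savings = 0.1568 × $0.265 = $0.0416
Payback = $5.47 / $0.0416 per day = 131.6 days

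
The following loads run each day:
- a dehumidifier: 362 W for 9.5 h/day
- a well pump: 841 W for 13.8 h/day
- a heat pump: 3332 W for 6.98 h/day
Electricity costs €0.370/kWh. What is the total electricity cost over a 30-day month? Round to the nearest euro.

€425

dehumidifier: 362 W × 9.5 h × 30 d = 103,170 Wh = 103.2 kWh
well pump: 841 W × 13.8 h × 30 d = 348,174 Wh = 348.2 kWh
heat pump: 3332 W × 6.98 h × 30 d = 697,721 Wh = 697.7 kWh
Total energy = 103.2 + 348.2 + 697.7 = 1,149 kWh
Cost = 1,149 kWh × €0.370 = €425.15 ≈ €425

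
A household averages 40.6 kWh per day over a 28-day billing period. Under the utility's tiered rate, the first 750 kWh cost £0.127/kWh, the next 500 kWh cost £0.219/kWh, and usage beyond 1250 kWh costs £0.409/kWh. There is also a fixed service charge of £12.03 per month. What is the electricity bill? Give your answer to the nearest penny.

Usage = 40.6 kWh/day × 28 days = 1136.8 kWh
First 750 kWh × £0.127 = £95.25
Next 386.8 kWh × £0.219 = £84.71
Remaining tier: 0 kWh (not reached)
Energy charge = £179.96; + service £12.03 = £191.99

£191.99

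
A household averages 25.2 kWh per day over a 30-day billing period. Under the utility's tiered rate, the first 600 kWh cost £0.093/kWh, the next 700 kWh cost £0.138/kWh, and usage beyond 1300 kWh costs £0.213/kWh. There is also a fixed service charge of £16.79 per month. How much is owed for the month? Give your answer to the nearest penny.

£94.12

Usage = 25.2 kWh/day × 30 days = 756 kWh
First 600 kWh × £0.093 = £55.80
Next 156 kWh × £0.138 = £21.53
Remaining tier: 0 kWh (not reached)
Energy charge = £77.33; + service £16.79 = £94.12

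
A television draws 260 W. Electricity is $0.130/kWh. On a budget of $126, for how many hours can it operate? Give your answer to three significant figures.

Energy budget = $126 / $0.130 per kWh = 969.2 kWh = 969,231 Wh
Runtime = 969,231 Wh / 260 W = 3,728 h

3730 h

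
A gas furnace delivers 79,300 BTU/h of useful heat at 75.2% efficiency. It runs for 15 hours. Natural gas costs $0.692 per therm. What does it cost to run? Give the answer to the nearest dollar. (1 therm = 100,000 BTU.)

Heat delivered = 79,300 BTU/h × 15 h = 1,189,500 BTU
Gas input = 1,189,500 / 0.752 = 1,581,782 BTU
= 1,581,782 / 100,000 = 15.82 therm
Cost = 15.82 × $0.692/therm = $10.95 ≈ $11

$11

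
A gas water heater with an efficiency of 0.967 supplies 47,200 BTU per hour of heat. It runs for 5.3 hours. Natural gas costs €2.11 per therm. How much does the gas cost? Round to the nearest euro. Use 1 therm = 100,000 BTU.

Heat delivered = 47,200 BTU/h × 5.3 h = 250,160 BTU
Gas input = 250,160 / 0.967 = 258,697 BTU
= 258,697 / 100,000 = 2.587 therm
Cost = 2.587 × €2.11/therm = €5.46 ≈ €5

€5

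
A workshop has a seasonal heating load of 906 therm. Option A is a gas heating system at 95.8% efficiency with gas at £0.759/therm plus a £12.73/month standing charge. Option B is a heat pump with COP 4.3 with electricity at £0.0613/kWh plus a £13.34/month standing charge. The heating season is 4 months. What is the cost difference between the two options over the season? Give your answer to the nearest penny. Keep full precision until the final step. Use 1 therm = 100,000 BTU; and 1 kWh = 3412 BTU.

£336.82

Heat load = 906 therm × 100,000 = 90,600,000 BTU
Gas: input = 90,600,000 / 0.958 = 94,572,025 BTU = 945.7 therm → 945.7 × £0.759 = £717.80; + 4 × £12.73 standing = £768.72
Heat pump: 90,600,000 BTU / 3412 = 26,550 kWh heat; / 4.3 = 6,175 kWh in → × £0.0613 = £378.54; + 4 × £13.34 standing = £431.90
Difference = |£768.72 − £431.90| = £336.82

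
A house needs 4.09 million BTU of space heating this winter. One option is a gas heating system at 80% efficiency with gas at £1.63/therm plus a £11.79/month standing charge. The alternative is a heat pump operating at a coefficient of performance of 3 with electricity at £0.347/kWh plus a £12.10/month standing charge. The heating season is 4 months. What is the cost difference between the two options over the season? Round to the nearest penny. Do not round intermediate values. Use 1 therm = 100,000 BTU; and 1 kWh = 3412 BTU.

£56.56

Heat load = 4.09 × 10⁶ BTU = 4,090,000 BTU
Gas: input = 4,090,000 / 0.80 = 5,112,500 BTU = 51.12 therm → 51.12 × £1.63 = £83.33; + 4 × £11.79 standing = £130.49
Heat pump: 4,090,000 BTU / 3412 = 1,199 kWh heat; / 3 = 399.6 kWh in → × £0.347 = £138.65; + 4 × £12.10 standing = £187.05
Difference = |£130.49 − £187.05| = £56.56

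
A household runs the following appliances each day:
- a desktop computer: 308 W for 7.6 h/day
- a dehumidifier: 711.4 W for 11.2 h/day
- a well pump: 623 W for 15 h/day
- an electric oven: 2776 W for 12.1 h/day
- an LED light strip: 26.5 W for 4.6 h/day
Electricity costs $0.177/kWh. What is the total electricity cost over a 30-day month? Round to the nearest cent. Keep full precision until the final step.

$283.37

desktop computer: 308 W × 7.6 h × 30 d = 70,224 Wh = 70.22 kWh
dehumidifier: 711.4 W × 11.2 h × 30 d = 239,030 Wh = 239 kWh
well pump: 623 W × 15 h × 30 d = 280,350 Wh = 280.4 kWh
electric oven: 2776 W × 12.1 h × 30 d = 1,007,688 Wh = 1,008 kWh
LED light strip: 26.5 W × 4.6 h × 30 d = 3,657 Wh = 3.657 kWh
Total energy = 70.22 + 239 + 280.4 + 1,008 + 3.657 = 1,601 kWh
Cost = 1,601 kWh × $0.177 = $283.37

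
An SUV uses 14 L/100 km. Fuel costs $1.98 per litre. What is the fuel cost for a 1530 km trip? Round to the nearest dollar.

Fuel = 14 L/100 km × 1530 km / 100 = 214.2 L
Cost = 214.2 L × $1.98/L = $424.12 ≈ $424

$424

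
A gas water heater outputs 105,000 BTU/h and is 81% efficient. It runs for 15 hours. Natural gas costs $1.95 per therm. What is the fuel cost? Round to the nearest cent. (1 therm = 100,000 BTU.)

Heat delivered = 105,000 BTU/h × 15 h = 1,575,000 BTU
Gas input = 1,575,000 / 0.81 = 1,944,444 BTU
= 1,944,444 / 100,000 = 19.44 therm
Cost = 19.44 × $1.95/therm = $37.92

$37.92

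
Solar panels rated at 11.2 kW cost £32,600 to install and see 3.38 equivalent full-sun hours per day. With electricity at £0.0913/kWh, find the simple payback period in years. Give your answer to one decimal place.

Daily generation = 11.2 kW × 3.38 h = 37.86 kWh
Annual generation = 37.86 × 365 = 13817 kWh
Annual savings = 13817 × £0.0913 = £1,261.53
Payback = £32,600 / £1,261.53 = 25.8 years

25.8 years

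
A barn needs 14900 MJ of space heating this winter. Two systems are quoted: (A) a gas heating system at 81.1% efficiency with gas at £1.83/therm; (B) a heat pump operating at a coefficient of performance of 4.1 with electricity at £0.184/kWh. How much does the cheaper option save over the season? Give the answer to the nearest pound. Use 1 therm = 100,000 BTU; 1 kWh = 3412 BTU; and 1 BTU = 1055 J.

£133

Heat load = 14900 MJ = 14,900,000,000 J / 1055 = 14,123,223 BTU
Gas: input = 14,123,223 / 0.811 = 17,414,578 BTU = 174.1 therm → 174.1 × £1.83 = £318.69
Heat pump: 14,123,223 BTU / 3412 = 4,139 kWh heat; / 4.1 = 1,010 kWh in → × £0.184 = £185.76
Difference = |£318.69 − £185.76| = £132.92 ≈ £133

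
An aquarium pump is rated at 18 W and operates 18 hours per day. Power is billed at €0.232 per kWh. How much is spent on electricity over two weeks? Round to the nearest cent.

€1.05

Energy = 18 W × 18 h/day × 14 days = 4,536 Wh = 4.536 kWh
Cost = 4.536 kWh × €0.232/kWh = €1.05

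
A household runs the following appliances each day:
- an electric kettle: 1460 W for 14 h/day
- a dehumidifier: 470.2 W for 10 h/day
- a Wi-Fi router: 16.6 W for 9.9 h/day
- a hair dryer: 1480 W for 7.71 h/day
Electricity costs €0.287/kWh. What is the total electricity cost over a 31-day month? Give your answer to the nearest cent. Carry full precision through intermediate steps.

€326.67

electric kettle: 1460 W × 14 h × 31 d = 633,640 Wh = 633.6 kWh
dehumidifier: 470.2 W × 10 h × 31 d = 145,762 Wh = 145.8 kWh
Wi-Fi router: 16.6 W × 9.9 h × 31 d = 5,095 Wh = 5.095 kWh
hair dryer: 1480 W × 7.71 h × 31 d = 353,735 Wh = 353.7 kWh
Total energy = 633.6 + 145.8 + 5.095 + 353.7 = 1,138 kWh
Cost = 1,138 kWh × €0.287 = €326.67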